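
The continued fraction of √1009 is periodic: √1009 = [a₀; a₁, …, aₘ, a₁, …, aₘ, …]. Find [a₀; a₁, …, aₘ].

[31; 1, 3, 3, 1, 62]

a₀ = ⌊√1009⌋ = 31.
With m₀=0, d₀=1 and mₖ₊₁ = dₖaₖ − mₖ, dₖ₊₁ = (n − mₖ₊₁²)/dₖ, aₖ₊₁ = ⌊(a₀+mₖ₊₁)/dₖ₊₁⌋:
  k=1: m=31, d=48, a=1
  k=2: m=17, d=15, a=3
  k=3: m=28, d=15, a=3
  k=4: m=17, d=48, a=1
  k=5: m=31, d=1, a=62
d=1 and a=2a₀=62 at k=5, so the next step gives (m, d) = (31, 48) again — its k=1 value — and the period has length 5.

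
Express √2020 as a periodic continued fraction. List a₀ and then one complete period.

[44; 1, 16, 1, 88]

a₀ = ⌊√2020⌋ = 44.
With m₀=0, d₀=1 and mₖ₊₁ = dₖaₖ − mₖ, dₖ₊₁ = (n − mₖ₊₁²)/dₖ, aₖ₊₁ = ⌊(a₀+mₖ₊₁)/dₖ₊₁⌋:
  k=1: m=44, d=84, a=1
  k=2: m=40, d=5, a=16
  k=3: m=40, d=84, a=1
  k=4: m=44, d=1, a=88
d=1 and a=2a₀=88 at k=4, so the next step gives (m, d) = (44, 84) again — its k=1 value — and the period has length 4.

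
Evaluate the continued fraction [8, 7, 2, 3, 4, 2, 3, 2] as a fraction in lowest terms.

31985/3932

Fold from the inside: start with 2/1.
  3 + 1/2 = 7/2
  2 + 2/7 = 16/7
  4 + 7/16 = 71/16
  3 + 16/71 = 229/71
  2 + 71/229 = 529/229
  7 + 229/529 = 3932/529
  8 + 529/3932 = 31985/3932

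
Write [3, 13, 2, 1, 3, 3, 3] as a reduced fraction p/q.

4889/1590

Fold from the inside: start with 3/1.
  3 + 1/3 = 10/3
  3 + 3/10 = 33/10
  1 + 10/33 = 43/33
  2 + 33/43 = 119/43
  13 + 43/119 = 1590/119
  3 + 119/1590 = 4889/1590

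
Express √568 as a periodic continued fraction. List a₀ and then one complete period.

[23; 1, 4, 1, 46]

a₀ = ⌊√568⌋ = 23.
With m₀=0, d₀=1 and mₖ₊₁ = dₖaₖ − mₖ, dₖ₊₁ = (n − mₖ₊₁²)/dₖ, aₖ₊₁ = ⌊(a₀+mₖ₊₁)/dₖ₊₁⌋:
  k=1: m=23, d=39, a=1
  k=2: m=16, d=8, a=4
  k=3: m=16, d=39, a=1
  k=4: m=23, d=1, a=46
d=1 and a=2a₀=46 at k=4, so the next step gives (m, d) = (23, 39) again — its k=1 value — and the period has length 4.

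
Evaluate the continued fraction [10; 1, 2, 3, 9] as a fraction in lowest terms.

995/93

Using pₖ = aₖpₖ₋₁ + pₖ₋₂ and qₖ = aₖqₖ₋₁ + qₖ₋₂:
  k=0: a=10, p=10, q=1
  k=1: a=1, p=11, q=1
  k=2: a=2, p=32, q=3
  k=3: a=3, p=107, q=10
  k=4: a=9, p=995, q=93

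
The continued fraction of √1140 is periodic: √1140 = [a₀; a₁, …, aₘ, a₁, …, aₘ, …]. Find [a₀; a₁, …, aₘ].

[33; 1, 3, 4, 3, 1, 66]

a₀ = ⌊√1140⌋ = 33.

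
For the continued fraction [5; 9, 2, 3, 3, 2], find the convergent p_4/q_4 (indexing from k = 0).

Using pₖ = aₖpₖ₋₁ + pₖ₋₂, qₖ = aₖqₖ₋₁ + qₖ₋₂ (with p₋₁=1, p₋₂=0, q₋₁=0, q₋₂=1):
  k=0: a=5, p=5, q=1
  k=1: a=9, p=46, q=9
  k=2: a=2, p=97, q=19
  k=3: a=3, p=337, q=66
  k=4: a=3, p=1108, q=217

1108/217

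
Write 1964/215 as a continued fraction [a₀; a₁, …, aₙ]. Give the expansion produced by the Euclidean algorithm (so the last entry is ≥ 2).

[9; 7, 2, 2, 2, 2]

1964 = 9×215 + 29
215 = 7×29 + 12
29 = 2×12 + 5
12 = 2×5 + 2
5 = 2×2 + 1
2 = 2×1 + 0  (stop)
So 1964/215 = [9; 7, 2, 2, 2, 2].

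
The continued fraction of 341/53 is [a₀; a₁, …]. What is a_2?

3

341 = 6·53 + 23   →  a_0 = 6
53 = 2·23 + 7   →  a_1 = 2
23 = 3·7 + 2   →  a_2 = 3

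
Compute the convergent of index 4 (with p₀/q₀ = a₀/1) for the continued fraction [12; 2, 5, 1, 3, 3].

Using pₖ = aₖpₖ₋₁ + pₖ₋₂, qₖ = aₖqₖ₋₁ + qₖ₋₂ (with p₋₁=1, p₋₂=0, q₋₁=0, q₋₂=1):
  k=0: a=12, p=12, q=1
  k=1: a=2, p=25, q=2
  k=2: a=5, p=137, q=11
  k=3: a=1, p=162, q=13
  k=4: a=3, p=623, q=50

623/50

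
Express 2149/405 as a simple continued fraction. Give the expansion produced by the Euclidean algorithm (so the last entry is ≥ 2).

[5; 3, 3, 1, 3, 8]

2149 = 5*405 + 124
405 = 3*124 + 33
124 = 3*33 + 25
33 = 1*25 + 8
25 = 3*8 + 1
8 = 8*1 + 0  (stop)
So 2149/405 = [5; 3, 3, 1, 3, 8].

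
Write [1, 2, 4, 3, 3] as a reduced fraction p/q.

Fold from the inside: start with 3/1.
  3 + 1/3 = 10/3
  4 + 3/10 = 43/10
  2 + 10/43 = 96/43
  1 + 43/96 = 139/96

139/96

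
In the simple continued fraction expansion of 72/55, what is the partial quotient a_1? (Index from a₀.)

72 = 1·55 + 17   →  a_0 = 1
55 = 3·17 + 4   →  a_1 = 3

3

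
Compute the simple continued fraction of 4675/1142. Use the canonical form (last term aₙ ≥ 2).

[4; 10, 1, 2, 17, 2]

4675 = 4·1142 + 107
1142 = 10·107 + 72
107 = 1·72 + 35
72 = 2·35 + 2
35 = 17·2 + 1
2 = 2·1 + 0  (stop)
So 4675/1142 = [4; 10, 1, 2, 17, 2].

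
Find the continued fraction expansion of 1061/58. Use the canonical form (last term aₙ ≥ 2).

[18; 3, 2, 2, 3]

1061 = 18*58 + 17
58 = 3*17 + 7
17 = 2*7 + 3
7 = 2*3 + 1
3 = 3*1 + 0  (stop)
So 1061/58 = [18; 3, 2, 2, 3].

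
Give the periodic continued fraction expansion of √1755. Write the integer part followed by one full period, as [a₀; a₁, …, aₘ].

[41; 1, 8, 3, 8, 1, 82]

a₀ = ⌊√1755⌋ = 41.
With m₀=0, d₀=1 and mₖ₊₁ = dₖaₖ − mₖ, dₖ₊₁ = (n − mₖ₊₁²)/dₖ, aₖ₊₁ = ⌊(a₀+mₖ₊₁)/dₖ₊₁⌋:
  k=1: m=41, d=74, a=1
  k=2: m=33, d=9, a=8
  k=3: m=39, d=26, a=3
  k=4: m=39, d=9, a=8
  k=5: m=33, d=74, a=1
  k=6: m=41, d=1, a=82
d=1 and a=2a₀=82 at k=6, so the next step gives (m, d) = (41, 74) again — its k=1 value — and the period has length 6.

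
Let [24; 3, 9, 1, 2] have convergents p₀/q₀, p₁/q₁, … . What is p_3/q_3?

754/31

Using pₖ = aₖpₖ₋₁ + pₖ₋₂, qₖ = aₖqₖ₋₁ + qₖ₋₂ (with p₋₁=1, p₋₂=0, q₋₁=0, q₋₂=1):
  k=0: a=24, p=24, q=1
  k=1: a=3, p=73, q=3
  k=2: a=9, p=681, q=28
  k=3: a=1, p=754, q=31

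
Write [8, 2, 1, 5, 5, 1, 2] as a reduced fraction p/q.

2489/298

Fold from the inside: start with 2/1.
  1 + 1/2 = 3/2
  5 + 2/3 = 17/3
  5 + 3/17 = 88/17
  1 + 17/88 = 105/88
  2 + 88/105 = 298/105
  8 + 105/298 = 2489/298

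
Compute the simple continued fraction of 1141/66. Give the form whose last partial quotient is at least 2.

1141 = 17×66 + 19
66 = 3×19 + 9
19 = 2×9 + 1
9 = 9×1 + 0  (stop)
So 1141/66 = [17; 3, 2, 9].

[17; 3, 2, 9]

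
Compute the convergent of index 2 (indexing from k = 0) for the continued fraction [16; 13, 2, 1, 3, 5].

Using pₖ = aₖpₖ₋₁ + pₖ₋₂, qₖ = aₖqₖ₋₁ + qₖ₋₂ (with p₋₁=1, p₋₂=0, q₋₁=0, q₋₂=1):
  k=0: a=16, p=16, q=1
  k=1: a=13, p=209, q=13
  k=2: a=2, p=434, q=27

434/27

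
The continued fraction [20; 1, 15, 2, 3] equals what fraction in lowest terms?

Using pₖ = aₖpₖ₋₁ + pₖ₋₂ and qₖ = aₖqₖ₋₁ + qₖ₋₂:
  k=0: a=20, p=20, q=1
  k=1: a=1, p=21, q=1
  k=2: a=15, p=335, q=16
  k=3: a=2, p=691, q=33
  k=4: a=3, p=2408, q=115

2408/115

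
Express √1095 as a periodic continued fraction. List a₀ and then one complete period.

a₀ = ⌊√1095⌋ = 33.

[33; 11, 66]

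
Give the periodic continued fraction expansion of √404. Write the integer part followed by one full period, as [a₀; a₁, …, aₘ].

[20; 10, 40]

a₀ = ⌊√404⌋ = 20.
With m₀=0, d₀=1 and mₖ₊₁ = dₖaₖ − mₖ, dₖ₊₁ = (n − mₖ₊₁²)/dₖ, aₖ₊₁ = ⌊(a₀+mₖ₊₁)/dₖ₊₁⌋:
  k=1: m=20, d=4, a=10
  k=2: m=20, d=1, a=40
d=1 and a=2a₀=40 at k=2, so the next step gives (m, d) = (20, 4) again — its k=1 value — and the period has length 2.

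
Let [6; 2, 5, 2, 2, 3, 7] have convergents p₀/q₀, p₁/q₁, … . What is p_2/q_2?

71/11

Using pₖ = aₖpₖ₋₁ + pₖ₋₂, qₖ = aₖqₖ₋₁ + qₖ₋₂ (with p₋₁=1, p₋₂=0, q₋₁=0, q₋₂=1):
  k=0: a=6, p=6, q=1
  k=1: a=2, p=13, q=2
  k=2: a=5, p=71, q=11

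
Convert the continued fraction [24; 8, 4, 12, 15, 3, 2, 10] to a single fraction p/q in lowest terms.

Using pₖ = aₖpₖ₋₁ + pₖ₋₂ and qₖ = aₖqₖ₋₁ + qₖ₋₂:
  k=0: a=24, p=24, q=1
  k=1: a=8, p=193, q=8
  k=2: a=4, p=796, q=33
  k=3: a=12, p=9745, q=404
  k=4: a=15, p=146971, q=6093
  k=5: a=3, p=450658, q=18683
  k=6: a=2, p=1048287, q=43459
  k=7: a=10, p=10933528, q=453273

10933528/453273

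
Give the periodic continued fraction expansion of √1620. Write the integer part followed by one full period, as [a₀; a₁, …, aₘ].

a₀ = ⌊√1620⌋ = 40.

[40; 4, 80]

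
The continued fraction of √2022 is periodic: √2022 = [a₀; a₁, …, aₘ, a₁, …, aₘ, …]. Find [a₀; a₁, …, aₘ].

[44; 1, 28, 1, 88]

a₀ = ⌊√2022⌋ = 44.
With m₀=0, d₀=1 and mₖ₊₁ = dₖaₖ − mₖ, dₖ₊₁ = (n − mₖ₊₁²)/dₖ, aₖ₊₁ = ⌊(a₀+mₖ₊₁)/dₖ₊₁⌋:
  k=1: m=44, d=86, a=1
  k=2: m=42, d=3, a=28
  k=3: m=42, d=86, a=1
  k=4: m=44, d=1, a=88
d=1 and a=2a₀=88 at k=4, so the next step gives (m, d) = (44, 86) again — its k=1 value — and the period has length 4.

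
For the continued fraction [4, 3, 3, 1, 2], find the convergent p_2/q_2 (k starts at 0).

43/10

Using pₖ = aₖpₖ₋₁ + pₖ₋₂, qₖ = aₖqₖ₋₁ + qₖ₋₂ (with p₋₁=1, p₋₂=0, q₋₁=0, q₋₂=1):
  k=0: a=4, p=4, q=1
  k=1: a=3, p=13, q=3
  k=2: a=3, p=43, q=10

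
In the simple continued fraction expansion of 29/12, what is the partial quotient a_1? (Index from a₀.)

29 = 2·12 + 5   →  a_0 = 2
12 = 2·5 + 2   →  a_1 = 2

2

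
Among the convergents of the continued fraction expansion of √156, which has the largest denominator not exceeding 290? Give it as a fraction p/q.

√156 = [12; 2, 24, …] (period length 2).
Convergents:
  p_0/q_0 = 12/1
  p_1/q_1 = 25/2
  p_2/q_2 = 612/49
  p_3/q_3 = 1249/100
  p_4/q_4 = 30588/2449
q_3 = 100 ≤ 290 < 2449 = q_4, so the answer is 1249/100.

1249/100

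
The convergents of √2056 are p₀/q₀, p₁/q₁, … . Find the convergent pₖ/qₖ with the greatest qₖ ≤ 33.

√2056 = [45; 2, 1, 10, 1, 2, 90, …] (period length 6).
Convergents:
  p_0/q_0 = 45/1
  p_1/q_1 = 91/2
  p_2/q_2 = 136/3
  p_3/q_3 = 1451/32
  p_4/q_4 = 1587/35
q_3 = 32 ≤ 33 < 35 = q_4, so the answer is 1451/32.

1451/32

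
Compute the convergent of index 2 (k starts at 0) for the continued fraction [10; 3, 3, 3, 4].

103/10

Using pₖ = aₖpₖ₋₁ + pₖ₋₂, qₖ = aₖqₖ₋₁ + qₖ₋₂ (with p₋₁=1, p₋₂=0, q₋₁=0, q₋₂=1):
  k=0: a=10, p=10, q=1
  k=1: a=3, p=31, q=3
  k=2: a=3, p=103, q=10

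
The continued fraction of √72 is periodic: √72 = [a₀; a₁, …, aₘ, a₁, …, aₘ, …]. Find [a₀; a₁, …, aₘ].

[8; 2, 16]

a₀ = ⌊√72⌋ = 8.
With m₀=0, d₀=1 and mₖ₊₁ = dₖaₖ − mₖ, dₖ₊₁ = (n − mₖ₊₁²)/dₖ, aₖ₊₁ = ⌊(a₀+mₖ₊₁)/dₖ₊₁⌋:
  k=1: m=8, d=8, a=2
  k=2: m=8, d=1, a=16
d=1 and a=2a₀=16 at k=2, so the next step gives (m, d) = (8, 8) again — its k=1 value — and the period has length 2.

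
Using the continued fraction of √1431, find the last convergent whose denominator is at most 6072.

√1431 = [37; 1, 4, 1, 4, 1, 74, …] (period length 6).
Convergents:
  p_0/q_0 = 37/1
  p_1/q_1 = 38/1
  p_2/q_2 = 189/5
  p_3/q_3 = 227/6
  p_4/q_4 = 1097/29
  p_5/q_5 = 1324/35
  p_6/q_6 = 99073/2619
  p_7/q_7 = 100397/2654
  p_8/q_8 = 500661/13235
q_7 = 2654 ≤ 6072 < 13235 = q_8, so the answer is 100397/2654.

100397/2654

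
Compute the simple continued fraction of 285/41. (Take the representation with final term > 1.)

285 = 6×41 + 39
41 = 1×39 + 2
39 = 19×2 + 1
2 = 2×1 + 0  (stop)
So 285/41 = [6; 1, 19, 2].

[6; 1, 19, 2]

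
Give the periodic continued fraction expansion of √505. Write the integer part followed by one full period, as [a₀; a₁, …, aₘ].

[22; 2, 8, 2, 44]

a₀ = ⌊√505⌋ = 22.
With m₀=0, d₀=1 and mₖ₊₁ = dₖaₖ − mₖ, dₖ₊₁ = (n − mₖ₊₁²)/dₖ, aₖ₊₁ = ⌊(a₀+mₖ₊₁)/dₖ₊₁⌋:
  k=1: m=22, d=21, a=2
  k=2: m=20, d=5, a=8
  k=3: m=20, d=21, a=2
  k=4: m=22, d=1, a=44
d=1 and a=2a₀=44 at k=4, so the next step gives (m, d) = (22, 21) again — its k=1 value — and the period has length 4.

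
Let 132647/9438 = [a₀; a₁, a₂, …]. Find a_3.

15

132647 = 14·9438 + 515   →  a_0 = 14
9438 = 18·515 + 168   →  a_1 = 18
515 = 3·168 + 11   →  a_2 = 3
168 = 15·11 + 3   →  a_3 = 15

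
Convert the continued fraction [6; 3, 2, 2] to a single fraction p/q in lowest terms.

Using pₖ = aₖpₖ₋₁ + pₖ₋₂ and qₖ = aₖqₖ₋₁ + qₖ₋₂:
  k=0: a=6, p=6, q=1
  k=1: a=3, p=19, q=3
  k=2: a=2, p=44, q=7
  k=3: a=2, p=107, q=17

107/17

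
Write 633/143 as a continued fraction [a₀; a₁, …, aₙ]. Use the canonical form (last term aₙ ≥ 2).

[4; 2, 2, 1, 9, 2]

633 = 4×143 + 61
143 = 2×61 + 21
61 = 2×21 + 19
21 = 1×19 + 2
19 = 9×2 + 1
2 = 2×1 + 0  (stop)
So 633/143 = [4; 2, 2, 1, 9, 2].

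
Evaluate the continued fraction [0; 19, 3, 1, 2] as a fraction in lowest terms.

Fold from the inside: start with 2/1.
  1 + 1/2 = 3/2
  3 + 2/3 = 11/3
  19 + 3/11 = 212/11
  0 + 11/212 = 11/212

11/212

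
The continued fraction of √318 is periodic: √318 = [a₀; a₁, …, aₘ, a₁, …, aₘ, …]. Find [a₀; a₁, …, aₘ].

a₀ = ⌊√318⌋ = 17.
With m₀=0, d₀=1 and mₖ₊₁ = dₖaₖ − mₖ, dₖ₊₁ = (n − mₖ₊₁²)/dₖ, aₖ₊₁ = ⌊(a₀+mₖ₊₁)/dₖ₊₁⌋:
  k=1: m=17, d=29, a=1
  k=2: m=12, d=6, a=4
  k=3: m=12, d=29, a=1
  k=4: m=17, d=1, a=34
d=1 and a=2a₀=34 at k=4, so the next step gives (m, d) = (17, 29) again — its k=1 value — and the period has length 4.

[17; 1, 4, 1, 34]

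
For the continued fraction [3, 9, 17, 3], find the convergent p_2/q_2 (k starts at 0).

Using pₖ = aₖpₖ₋₁ + pₖ₋₂, qₖ = aₖqₖ₋₁ + qₖ₋₂ (with p₋₁=1, p₋₂=0, q₋₁=0, q₋₂=1):
  k=0: a=3, p=3, q=1
  k=1: a=9, p=28, q=9
  k=2: a=17, p=479, q=154

479/154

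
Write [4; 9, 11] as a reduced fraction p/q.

411/100

Using pₖ = aₖpₖ₋₁ + pₖ₋₂ and qₖ = aₖqₖ₋₁ + qₖ₋₂:
  k=0: a=4, p=4, q=1
  k=1: a=9, p=37, q=9
  k=2: a=11, p=411, q=100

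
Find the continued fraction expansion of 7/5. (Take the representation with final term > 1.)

7 = 1*5 + 2
5 = 2*2 + 1
2 = 2*1 + 0  (stop)
So 7/5 = [1; 2, 2].

[1; 2, 2]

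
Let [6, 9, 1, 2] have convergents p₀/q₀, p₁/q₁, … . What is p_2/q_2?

61/10

Using pₖ = aₖpₖ₋₁ + pₖ₋₂, qₖ = aₖqₖ₋₁ + qₖ₋₂ (with p₋₁=1, p₋₂=0, q₋₁=0, q₋₂=1):
  k=0: a=6, p=6, q=1
  k=1: a=9, p=55, q=9
  k=2: a=1, p=61, q=10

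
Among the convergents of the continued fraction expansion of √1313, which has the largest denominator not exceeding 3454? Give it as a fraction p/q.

44497/1228

√1313 = [36; 4, 4, 72, …] (period length 3).
Convergents:
  p_0/q_0 = 36/1
  p_1/q_1 = 145/4
  p_2/q_2 = 616/17
  p_3/q_3 = 44497/1228
  p_4/q_4 = 178604/4929
q_3 = 1228 ≤ 3454 < 4929 = q_4, so the answer is 44497/1228.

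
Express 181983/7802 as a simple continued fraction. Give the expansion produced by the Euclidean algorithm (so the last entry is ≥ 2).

181983 = 23*7802 + 2537
7802 = 3*2537 + 191
2537 = 13*191 + 54
191 = 3*54 + 29
54 = 1*29 + 25
29 = 1*25 + 4
25 = 6*4 + 1
4 = 4*1 + 0  (stop)
So 181983/7802 = [23; 3, 13, 3, 1, 1, 6, 4].

[23; 3, 13, 3, 1, 1, 6, 4]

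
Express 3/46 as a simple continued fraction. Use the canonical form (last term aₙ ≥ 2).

3 = 0*46 + 3
46 = 15*3 + 1
3 = 3*1 + 0  (stop)
So 3/46 = [0; 15, 3].

[0; 15, 3]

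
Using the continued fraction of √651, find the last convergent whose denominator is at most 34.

842/33

√651 = [25; 1, 1, 16, 1, 1, 50, …] (period length 6).
Convergents:
  p_0/q_0 = 25/1
  p_1/q_1 = 26/1
  p_2/q_2 = 51/2
  p_3/q_3 = 842/33
  p_4/q_4 = 893/35
q_3 = 33 ≤ 34 < 35 = q_4, so the answer is 842/33.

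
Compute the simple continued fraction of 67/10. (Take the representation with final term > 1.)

[6; 1, 2, 3]

67 = 6×10 + 7
10 = 1×7 + 3
7 = 2×3 + 1
3 = 3×1 + 0  (stop)
So 67/10 = [6; 1, 2, 3].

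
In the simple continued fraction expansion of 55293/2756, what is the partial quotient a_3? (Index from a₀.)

55293 = 20·2756 + 173   →  a_0 = 20
2756 = 15·173 + 161   →  a_1 = 15
173 = 1·161 + 12   →  a_2 = 1
161 = 13·12 + 5   →  a_3 = 13

13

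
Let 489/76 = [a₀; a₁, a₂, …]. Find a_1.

2

489 = 6·76 + 33   →  a_0 = 6
76 = 2·33 + 10   →  a_1 = 2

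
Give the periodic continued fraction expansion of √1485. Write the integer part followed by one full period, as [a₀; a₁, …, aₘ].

[38; 1, 1, 6, 1, 1, 76]

a₀ = ⌊√1485⌋ = 38.
With m₀=0, d₀=1 and mₖ₊₁ = dₖaₖ − mₖ, dₖ₊₁ = (n − mₖ₊₁²)/dₖ, aₖ₊₁ = ⌊(a₀+mₖ₊₁)/dₖ₊₁⌋:
  k=1: m=38, d=41, a=1
  k=2: m=3, d=36, a=1
  k=3: m=33, d=11, a=6
  k=4: m=33, d=36, a=1
  k=5: m=3, d=41, a=1
  k=6: m=38, d=1, a=76
d=1 and a=2a₀=76 at k=6, so the next step gives (m, d) = (38, 41) again — its k=1 value — and the period has length 6.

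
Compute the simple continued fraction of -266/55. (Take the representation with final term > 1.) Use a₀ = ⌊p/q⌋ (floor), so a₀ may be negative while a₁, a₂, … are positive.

-266 = -5×55 + 9
55 = 6×9 + 1
9 = 9×1 + 0  (stop)
So -266/55 = [-5; 6, 9].

[-5; 6, 9]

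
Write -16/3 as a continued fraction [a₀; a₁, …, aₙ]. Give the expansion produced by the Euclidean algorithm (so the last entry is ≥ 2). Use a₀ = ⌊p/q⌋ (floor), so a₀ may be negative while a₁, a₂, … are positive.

-16 = -6·3 + 2
3 = 1·2 + 1
2 = 2·1 + 0  (stop)
So -16/3 = [-6; 1, 2].

[-6; 1, 2]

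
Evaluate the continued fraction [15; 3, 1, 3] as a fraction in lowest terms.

Using pₖ = aₖpₖ₋₁ + pₖ₋₂ and qₖ = aₖqₖ₋₁ + qₖ₋₂:
  k=0: a=15, p=15, q=1
  k=1: a=3, p=46, q=3
  k=2: a=1, p=61, q=4
  k=3: a=3, p=229, q=15

229/15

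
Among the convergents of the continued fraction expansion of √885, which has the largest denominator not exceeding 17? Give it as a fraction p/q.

119/4

√885 = [29; 1, 2, 1, 58, …] (period length 4).
Convergents:
  p_0/q_0 = 29/1
  p_1/q_1 = 30/1
  p_2/q_2 = 89/3
  p_3/q_3 = 119/4
  p_4/q_4 = 6991/235
q_3 = 4 ≤ 17 < 235 = q_4, so the answer is 119/4.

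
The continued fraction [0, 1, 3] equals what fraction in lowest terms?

Using pₖ = aₖpₖ₋₁ + pₖ₋₂ and qₖ = aₖqₖ₋₁ + qₖ₋₂:
  k=0: a=0, p=0, q=1
  k=1: a=1, p=1, q=1
  k=2: a=3, p=3, q=4

3/4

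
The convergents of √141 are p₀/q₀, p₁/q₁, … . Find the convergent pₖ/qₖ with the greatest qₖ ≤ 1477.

√141 = [11; 1, 6, 1, 22, …] (period length 4).
Convergents:
  p_0/q_0 = 11/1
  p_1/q_1 = 12/1
  p_2/q_2 = 83/7
  p_3/q_3 = 95/8
  p_4/q_4 = 2173/183
  p_5/q_5 = 2268/191
  p_6/q_6 = 15781/1329
  p_7/q_7 = 18049/1520
q_6 = 1329 ≤ 1477 < 1520 = q_7, so the answer is 15781/1329.

15781/1329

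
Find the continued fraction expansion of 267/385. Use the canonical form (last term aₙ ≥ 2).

267 = 0×385 + 267
385 = 1×267 + 118
267 = 2×118 + 31
118 = 3×31 + 25
31 = 1×25 + 6
25 = 4×6 + 1
6 = 6×1 + 0  (stop)
So 267/385 = [0; 1, 2, 3, 1, 4, 6].

[0; 1, 2, 3, 1, 4, 6]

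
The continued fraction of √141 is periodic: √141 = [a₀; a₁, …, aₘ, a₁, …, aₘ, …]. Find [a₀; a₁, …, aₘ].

a₀ = ⌊√141⌋ = 11.
With m₀=0, d₀=1 and mₖ₊₁ = dₖaₖ − mₖ, dₖ₊₁ = (n − mₖ₊₁²)/dₖ, aₖ₊₁ = ⌊(a₀+mₖ₊₁)/dₖ₊₁⌋:
  k=1: m=11, d=20, a=1
  k=2: m=9, d=3, a=6
  k=3: m=9, d=20, a=1
  k=4: m=11, d=1, a=22
d=1 and a=2a₀=22 at k=4, so the next step gives (m, d) = (11, 20) again — its k=1 value — and the period has length 4.

[11; 1, 6, 1, 22]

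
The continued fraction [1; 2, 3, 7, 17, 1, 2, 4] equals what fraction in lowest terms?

Using pₖ = aₖpₖ₋₁ + pₖ₋₂ and qₖ = aₖqₖ₋₁ + qₖ₋₂:
  k=0: a=1, p=1, q=1
  k=1: a=2, p=3, q=2
  k=2: a=3, p=10, q=7
  k=3: a=7, p=73, q=51
  k=4: a=17, p=1251, q=874
  k=5: a=1, p=1324, q=925
  k=6: a=2, p=3899, q=2724
  k=7: a=4, p=16920, q=11821

16920/11821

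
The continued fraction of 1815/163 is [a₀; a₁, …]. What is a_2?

1815 = 11·163 + 22   →  a_0 = 11
163 = 7·22 + 9   →  a_1 = 7
22 = 2·9 + 4   →  a_2 = 2

2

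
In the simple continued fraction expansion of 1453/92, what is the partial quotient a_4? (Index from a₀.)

1453 = 15·92 + 73   →  a_0 = 15
92 = 1·73 + 19   →  a_1 = 1
73 = 3·19 + 16   →  a_2 = 3
19 = 1·16 + 3   →  a_3 = 1
16 = 5·3 + 1   →  a_4 = 5

5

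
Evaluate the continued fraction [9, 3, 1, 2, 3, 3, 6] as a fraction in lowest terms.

7129/769

Fold from the inside: start with 6/1.
  3 + 1/6 = 19/6
  3 + 6/19 = 63/19
  2 + 19/63 = 145/63
  1 + 63/145 = 208/145
  3 + 145/208 = 769/208
  9 + 208/769 = 7129/769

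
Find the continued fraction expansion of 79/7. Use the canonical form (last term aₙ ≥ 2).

79 = 11*7 + 2
7 = 3*2 + 1
2 = 2*1 + 0  (stop)
So 79/7 = [11; 3, 2].

[11; 3, 2]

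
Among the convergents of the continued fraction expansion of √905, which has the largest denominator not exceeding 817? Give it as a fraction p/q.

√905 = [30; 12, 60, …] (period length 2).
Convergents:
  p_0/q_0 = 30/1
  p_1/q_1 = 361/12
  p_2/q_2 = 21690/721
  p_3/q_3 = 260641/8664
q_2 = 721 ≤ 817 < 8664 = q_3, so the answer is 21690/721.

21690/721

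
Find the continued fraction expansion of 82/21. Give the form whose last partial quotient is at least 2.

[3; 1, 9, 2]

82 = 3*21 + 19
21 = 1*19 + 2
19 = 9*2 + 1
2 = 2*1 + 0  (stop)
So 82/21 = [3; 1, 9, 2].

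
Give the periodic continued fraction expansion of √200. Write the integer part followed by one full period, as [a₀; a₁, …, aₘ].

a₀ = ⌊√200⌋ = 14.
With m₀=0, d₀=1 and mₖ₊₁ = dₖaₖ − mₖ, dₖ₊₁ = (n − mₖ₊₁²)/dₖ, aₖ₊₁ = ⌊(a₀+mₖ₊₁)/dₖ₊₁⌋:
  k=1: m=14, d=4, a=7
  k=2: m=14, d=1, a=28
d=1 and a=2a₀=28 at k=2, so the next step gives (m, d) = (14, 4) again — its k=1 value — and the period has length 2.

[14; 7, 28]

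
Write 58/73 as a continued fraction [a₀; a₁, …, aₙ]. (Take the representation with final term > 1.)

[0; 1, 3, 1, 6, 2]

58 = 0×73 + 58
73 = 1×58 + 15
58 = 3×15 + 13
15 = 1×13 + 2
13 = 6×2 + 1
2 = 2×1 + 0  (stop)
So 58/73 = [0; 1, 3, 1, 6, 2].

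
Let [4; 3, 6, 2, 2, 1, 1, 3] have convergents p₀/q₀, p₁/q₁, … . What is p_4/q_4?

436/101

Using pₖ = aₖpₖ₋₁ + pₖ₋₂, qₖ = aₖqₖ₋₁ + qₖ₋₂ (with p₋₁=1, p₋₂=0, q₋₁=0, q₋₂=1):
  k=0: a=4, p=4, q=1
  k=1: a=3, p=13, q=3
  k=2: a=6, p=82, q=19
  k=3: a=2, p=177, q=41
  k=4: a=2, p=436, q=101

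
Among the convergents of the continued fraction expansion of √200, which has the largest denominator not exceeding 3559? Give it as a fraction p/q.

√200 = [14; 7, 28, …] (period length 2).
Convergents:
  p_0/q_0 = 14/1
  p_1/q_1 = 99/7
  p_2/q_2 = 2786/197
  p_3/q_3 = 19601/1386
  p_4/q_4 = 551614/39005
q_3 = 1386 ≤ 3559 < 39005 = q_4, so the answer is 19601/1386.

19601/1386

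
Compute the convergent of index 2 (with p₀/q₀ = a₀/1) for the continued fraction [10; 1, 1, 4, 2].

Using pₖ = aₖpₖ₋₁ + pₖ₋₂, qₖ = aₖqₖ₋₁ + qₖ₋₂ (with p₋₁=1, p₋₂=0, q₋₁=0, q₋₂=1):
  k=0: a=10, p=10, q=1
  k=1: a=1, p=11, q=1
  k=2: a=1, p=21, q=2

21/2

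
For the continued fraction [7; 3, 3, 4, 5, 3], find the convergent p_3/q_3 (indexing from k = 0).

Using pₖ = aₖpₖ₋₁ + pₖ₋₂, qₖ = aₖqₖ₋₁ + qₖ₋₂ (with p₋₁=1, p₋₂=0, q₋₁=0, q₋₂=1):
  k=0: a=7, p=7, q=1
  k=1: a=3, p=22, q=3
  k=2: a=3, p=73, q=10
  k=3: a=4, p=314, q=43

314/43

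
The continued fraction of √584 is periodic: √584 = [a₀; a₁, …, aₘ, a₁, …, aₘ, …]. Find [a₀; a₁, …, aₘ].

a₀ = ⌊√584⌋ = 24.

[24; 6, 48]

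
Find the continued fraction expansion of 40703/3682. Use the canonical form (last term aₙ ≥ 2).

40703 = 11*3682 + 201
3682 = 18*201 + 64
201 = 3*64 + 9
64 = 7*9 + 1
9 = 9*1 + 0  (stop)
So 40703/3682 = [11; 18, 3, 7, 9].

[11; 18, 3, 7, 9]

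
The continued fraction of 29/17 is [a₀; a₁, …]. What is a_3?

2

29 = 1·17 + 12   →  a_0 = 1
17 = 1·12 + 5   →  a_1 = 1
12 = 2·5 + 2   →  a_2 = 2
5 = 2·2 + 1   →  a_3 = 2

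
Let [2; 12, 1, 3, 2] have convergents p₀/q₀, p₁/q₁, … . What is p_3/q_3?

106/51

Using pₖ = aₖpₖ₋₁ + pₖ₋₂, qₖ = aₖqₖ₋₁ + qₖ₋₂ (with p₋₁=1, p₋₂=0, q₋₁=0, q₋₂=1):
  k=0: a=2, p=2, q=1
  k=1: a=12, p=25, q=12
  k=2: a=1, p=27, q=13
  k=3: a=3, p=106, q=51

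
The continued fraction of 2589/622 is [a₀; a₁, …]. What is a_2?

2589 = 4·622 + 101   →  a_0 = 4
622 = 6·101 + 16   →  a_1 = 6
101 = 6·16 + 5   →  a_2 = 6

6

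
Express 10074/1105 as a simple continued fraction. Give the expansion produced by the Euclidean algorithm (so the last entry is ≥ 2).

10074 = 9*1105 + 129
1105 = 8*129 + 73
129 = 1*73 + 56
73 = 1*56 + 17
56 = 3*17 + 5
17 = 3*5 + 2
5 = 2*2 + 1
2 = 2*1 + 0  (stop)
So 10074/1105 = [9; 8, 1, 1, 3, 3, 2, 2].

[9; 8, 1, 1, 3, 3, 2, 2]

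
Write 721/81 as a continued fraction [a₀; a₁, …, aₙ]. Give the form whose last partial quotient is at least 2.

[8; 1, 9, 8]

721 = 8*81 + 73
81 = 1*73 + 8
73 = 9*8 + 1
8 = 8*1 + 0  (stop)
So 721/81 = [8; 1, 9, 8].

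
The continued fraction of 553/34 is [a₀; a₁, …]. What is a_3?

3

553 = 16·34 + 9   →  a_0 = 16
34 = 3·9 + 7   →  a_1 = 3
9 = 1·7 + 2   →  a_2 = 1
7 = 3·2 + 1   →  a_3 = 3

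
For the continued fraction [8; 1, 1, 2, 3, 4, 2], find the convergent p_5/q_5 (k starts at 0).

627/73

Using pₖ = aₖpₖ₋₁ + pₖ₋₂, qₖ = aₖqₖ₋₁ + qₖ₋₂ (with p₋₁=1, p₋₂=0, q₋₁=0, q₋₂=1):
  k=0: a=8, p=8, q=1
  k=1: a=1, p=9, q=1
  k=2: a=1, p=17, q=2
  k=3: a=2, p=43, q=5
  k=4: a=3, p=146, q=17
  k=5: a=4, p=627, q=73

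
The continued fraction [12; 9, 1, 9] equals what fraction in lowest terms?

1198/99

Fold from the inside: start with 9/1.
  1 + 1/9 = 10/9
  9 + 9/10 = 99/10
  12 + 10/99 = 1198/99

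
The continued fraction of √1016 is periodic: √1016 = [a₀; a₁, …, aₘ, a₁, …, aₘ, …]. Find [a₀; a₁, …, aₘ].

[31; 1, 6, 1, 62]

a₀ = ⌊√1016⌋ = 31.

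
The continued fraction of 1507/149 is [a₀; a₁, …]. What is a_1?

1507 = 10·149 + 17   →  a_0 = 10
149 = 8·17 + 13   →  a_1 = 8

8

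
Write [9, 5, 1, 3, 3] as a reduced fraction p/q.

688/75

Using pₖ = aₖpₖ₋₁ + pₖ₋₂ and qₖ = aₖqₖ₋₁ + qₖ₋₂:
  k=0: a=9, p=9, q=1
  k=1: a=5, p=46, q=5
  k=2: a=1, p=55, q=6
  k=3: a=3, p=211, q=23
  k=4: a=3, p=688, q=75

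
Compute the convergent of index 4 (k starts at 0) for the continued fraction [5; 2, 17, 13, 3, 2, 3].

Using pₖ = aₖpₖ₋₁ + pₖ₋₂, qₖ = aₖqₖ₋₁ + qₖ₋₂ (with p₋₁=1, p₋₂=0, q₋₁=0, q₋₂=1):
  k=0: a=5, p=5, q=1
  k=1: a=2, p=11, q=2
  k=2: a=17, p=192, q=35
  k=3: a=13, p=2507, q=457
  k=4: a=3, p=7713, q=1406

7713/1406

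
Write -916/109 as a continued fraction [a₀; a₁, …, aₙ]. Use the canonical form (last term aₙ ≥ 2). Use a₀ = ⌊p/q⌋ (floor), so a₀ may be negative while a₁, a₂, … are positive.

[-9; 1, 1, 2, 10, 2]

-916 = -9·109 + 65
109 = 1·65 + 44
65 = 1·44 + 21
44 = 2·21 + 2
21 = 10·2 + 1
2 = 2·1 + 0  (stop)
So -916/109 = [-9; 1, 1, 2, 10, 2].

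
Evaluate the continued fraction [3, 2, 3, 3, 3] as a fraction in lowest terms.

Fold from the inside: start with 3/1.
  3 + 1/3 = 10/3
  3 + 3/10 = 33/10
  2 + 10/33 = 76/33
  3 + 33/76 = 261/76

261/76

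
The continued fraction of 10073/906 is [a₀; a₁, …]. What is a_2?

2

10073 = 11·906 + 107   →  a_0 = 11
906 = 8·107 + 50   →  a_1 = 8
107 = 2·50 + 7   →  a_2 = 2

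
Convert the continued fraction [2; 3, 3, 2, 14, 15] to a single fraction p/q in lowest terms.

11528/5003

Fold from the inside: start with 15/1.
  14 + 1/15 = 211/15
  2 + 15/211 = 437/211
  3 + 211/437 = 1522/437
  3 + 437/1522 = 5003/1522
  2 + 1522/5003 = 11528/5003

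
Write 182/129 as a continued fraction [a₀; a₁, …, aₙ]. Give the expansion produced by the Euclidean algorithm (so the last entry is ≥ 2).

[1; 2, 2, 3, 3, 2]

182 = 1×129 + 53
129 = 2×53 + 23
53 = 2×23 + 7
23 = 3×7 + 2
7 = 3×2 + 1
2 = 2×1 + 0  (stop)
So 182/129 = [1; 2, 2, 3, 3, 2].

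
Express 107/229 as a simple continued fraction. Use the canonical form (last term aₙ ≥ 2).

[0; 2, 7, 7, 2]

107 = 0*229 + 107
229 = 2*107 + 15
107 = 7*15 + 2
15 = 7*2 + 1
2 = 2*1 + 0  (stop)
So 107/229 = [0; 2, 7, 7, 2].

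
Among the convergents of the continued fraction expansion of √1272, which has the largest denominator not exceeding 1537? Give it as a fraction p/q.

22897/642

√1272 = [35; 1, 1, 1, 70, …] (period length 4).
Convergents:
  p_0/q_0 = 35/1
  p_1/q_1 = 36/1
  p_2/q_2 = 71/2
  p_3/q_3 = 107/3
  p_4/q_4 = 7561/212
  p_5/q_5 = 7668/215
  p_6/q_6 = 15229/427
  p_7/q_7 = 22897/642
  p_8/q_8 = 1618019/45367
q_7 = 642 ≤ 1537 < 45367 = q_8, so the answer is 22897/642.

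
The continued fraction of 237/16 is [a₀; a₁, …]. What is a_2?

237 = 14·16 + 13   →  a_0 = 14
16 = 1·13 + 3   →  a_1 = 1
13 = 4·3 + 1   →  a_2 = 4

4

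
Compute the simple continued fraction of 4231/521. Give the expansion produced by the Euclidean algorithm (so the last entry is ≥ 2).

[8; 8, 3, 1, 2, 2, 2]

4231 = 8·521 + 63
521 = 8·63 + 17
63 = 3·17 + 12
17 = 1·12 + 5
12 = 2·5 + 2
5 = 2·2 + 1
2 = 2·1 + 0  (stop)
So 4231/521 = [8; 8, 3, 1, 2, 2, 2].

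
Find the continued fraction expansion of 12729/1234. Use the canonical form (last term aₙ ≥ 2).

12729 = 10×1234 + 389
1234 = 3×389 + 67
389 = 5×67 + 54
67 = 1×54 + 13
54 = 4×13 + 2
13 = 6×2 + 1
2 = 2×1 + 0  (stop)
So 12729/1234 = [10; 3, 5, 1, 4, 6, 2].

[10; 3, 5, 1, 4, 6, 2]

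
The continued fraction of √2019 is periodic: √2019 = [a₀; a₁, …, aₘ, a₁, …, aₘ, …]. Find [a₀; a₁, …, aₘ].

[44; 1, 13, 1, 88]

a₀ = ⌊√2019⌋ = 44.
With m₀=0, d₀=1 and mₖ₊₁ = dₖaₖ − mₖ, dₖ₊₁ = (n − mₖ₊₁²)/dₖ, aₖ₊₁ = ⌊(a₀+mₖ₊₁)/dₖ₊₁⌋:
  k=1: m=44, d=83, a=1
  k=2: m=39, d=6, a=13
  k=3: m=39, d=83, a=1
  k=4: m=44, d=1, a=88
d=1 and a=2a₀=88 at k=4, so the next step gives (m, d) = (44, 83) again — its k=1 value — and the period has length 4.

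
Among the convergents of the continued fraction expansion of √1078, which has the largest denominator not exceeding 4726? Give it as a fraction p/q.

√1078 = [32; 1, 4, 1, 64, …] (period length 4).
Convergents:
  p_0/q_0 = 32/1
  p_1/q_1 = 33/1
  p_2/q_2 = 164/5
  p_3/q_3 = 197/6
  p_4/q_4 = 12772/389
  p_5/q_5 = 12969/395
  p_6/q_6 = 64648/1969
  p_7/q_7 = 77617/2364
  p_8/q_8 = 5032136/153265
q_7 = 2364 ≤ 4726 < 153265 = q_8, so the answer is 77617/2364.

77617/2364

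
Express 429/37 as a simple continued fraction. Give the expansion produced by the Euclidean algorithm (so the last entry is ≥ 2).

[11; 1, 1, 2, 7]

429 = 11·37 + 22
37 = 1·22 + 15
22 = 1·15 + 7
15 = 2·7 + 1
7 = 7·1 + 0  (stop)
So 429/37 = [11; 1, 1, 2, 7].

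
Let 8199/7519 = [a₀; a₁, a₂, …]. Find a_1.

8199 = 1·7519 + 680   →  a_0 = 1
7519 = 11·680 + 39   →  a_1 = 11

11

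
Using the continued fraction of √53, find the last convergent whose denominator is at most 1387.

7979/1096

√53 = [7; 3, 1, 1, 3, 14, …] (period length 5).
Convergents:
  p_0/q_0 = 7/1
  p_1/q_1 = 22/3
  p_2/q_2 = 29/4
  p_3/q_3 = 51/7
  p_4/q_4 = 182/25
  p_5/q_5 = 2599/357
  p_6/q_6 = 7979/1096
  p_7/q_7 = 10578/1453
q_6 = 1096 ≤ 1387 < 1453 = q_7, so the answer is 7979/1096.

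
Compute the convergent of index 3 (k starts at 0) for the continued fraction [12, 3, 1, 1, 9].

Using pₖ = aₖpₖ₋₁ + pₖ₋₂, qₖ = aₖqₖ₋₁ + qₖ₋₂ (with p₋₁=1, p₋₂=0, q₋₁=0, q₋₂=1):
  k=0: a=12, p=12, q=1
  k=1: a=3, p=37, q=3
  k=2: a=1, p=49, q=4
  k=3: a=1, p=86, q=7

86/7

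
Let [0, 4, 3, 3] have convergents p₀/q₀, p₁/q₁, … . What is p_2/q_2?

3/13

Using pₖ = aₖpₖ₋₁ + pₖ₋₂, qₖ = aₖqₖ₋₁ + qₖ₋₂ (with p₋₁=1, p₋₂=0, q₋₁=0, q₋₂=1):
  k=0: a=0, p=0, q=1
  k=1: a=4, p=1, q=4
  k=2: a=3, p=3, q=13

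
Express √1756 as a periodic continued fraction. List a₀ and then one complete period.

[41; 1, 9, 2, 20, 2, 9, 1, 82]

a₀ = ⌊√1756⌋ = 41.
With m₀=0, d₀=1 and mₖ₊₁ = dₖaₖ − mₖ, dₖ₊₁ = (n − mₖ₊₁²)/dₖ, aₖ₊₁ = ⌊(a₀+mₖ₊₁)/dₖ₊₁⌋:
  k=1: m=41, d=75, a=1
  k=2: m=34, d=8, a=9
  k=3: m=38, d=39, a=2
  k=4: m=40, d=4, a=20
  k=5: m=40, d=39, a=2
  k=6: m=38, d=8, a=9
  k=7: m=34, d=75, a=1
  k=8: m=41, d=1, a=82
d=1 and a=2a₀=82 at k=8, so the next step gives (m, d) = (41, 75) again — its k=1 value — and the period has length 8.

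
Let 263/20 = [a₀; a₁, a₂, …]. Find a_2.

1

263 = 13·20 + 3   →  a_0 = 13
20 = 6·3 + 2   →  a_1 = 6
3 = 1·2 + 1   →  a_2 = 1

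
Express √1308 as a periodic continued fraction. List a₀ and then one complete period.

a₀ = ⌊√1308⌋ = 36.

[36; 6, 72]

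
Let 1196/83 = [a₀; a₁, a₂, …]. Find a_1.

1196 = 14·83 + 34   →  a_0 = 14
83 = 2·34 + 15   →  a_1 = 2

2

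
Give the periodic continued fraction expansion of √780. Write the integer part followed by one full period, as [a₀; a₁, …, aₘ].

[27; 1, 12, 1, 54]

a₀ = ⌊√780⌋ = 27.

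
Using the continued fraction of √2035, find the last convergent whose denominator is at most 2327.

36585/811

√2035 = [45; 9, 90, …] (period length 2).
Convergents:
  p_0/q_0 = 45/1
  p_1/q_1 = 406/9
  p_2/q_2 = 36585/811
  p_3/q_3 = 329671/7308
q_2 = 811 ≤ 2327 < 7308 = q_3, so the answer is 36585/811.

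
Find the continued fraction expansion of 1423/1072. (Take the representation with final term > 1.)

1423 = 1×1072 + 351
1072 = 3×351 + 19
351 = 18×19 + 9
19 = 2×9 + 1
9 = 9×1 + 0  (stop)
So 1423/1072 = [1; 3, 18, 2, 9].

[1; 3, 18, 2, 9]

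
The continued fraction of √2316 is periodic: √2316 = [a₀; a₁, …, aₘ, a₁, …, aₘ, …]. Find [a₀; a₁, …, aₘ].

[48; 8, 96]

a₀ = ⌊√2316⌋ = 48.
With m₀=0, d₀=1 and mₖ₊₁ = dₖaₖ − mₖ, dₖ₊₁ = (n − mₖ₊₁²)/dₖ, aₖ₊₁ = ⌊(a₀+mₖ₊₁)/dₖ₊₁⌋:
  k=1: m=48, d=12, a=8
  k=2: m=48, d=1, a=96
d=1 and a=2a₀=96 at k=2, so the next step gives (m, d) = (48, 12) again — its k=1 value — and the period has length 2.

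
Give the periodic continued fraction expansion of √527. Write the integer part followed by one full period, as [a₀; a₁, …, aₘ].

[22; 1, 21, 1, 44]

a₀ = ⌊√527⌋ = 22.
With m₀=0, d₀=1 and mₖ₊₁ = dₖaₖ − mₖ, dₖ₊₁ = (n − mₖ₊₁²)/dₖ, aₖ₊₁ = ⌊(a₀+mₖ₊₁)/dₖ₊₁⌋:
  k=1: m=22, d=43, a=1
  k=2: m=21, d=2, a=21
  k=3: m=21, d=43, a=1
  k=4: m=22, d=1, a=44
d=1 and a=2a₀=44 at k=4, so the next step gives (m, d) = (22, 43) again — its k=1 value — and the period has length 4.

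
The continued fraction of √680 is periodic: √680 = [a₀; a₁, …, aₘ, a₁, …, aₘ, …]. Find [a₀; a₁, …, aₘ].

[26; 13, 52]

a₀ = ⌊√680⌋ = 26.
With m₀=0, d₀=1 and mₖ₊₁ = dₖaₖ − mₖ, dₖ₊₁ = (n − mₖ₊₁²)/dₖ, aₖ₊₁ = ⌊(a₀+mₖ₊₁)/dₖ₊₁⌋:
  k=1: m=26, d=4, a=13
  k=2: m=26, d=1, a=52
d=1 and a=2a₀=52 at k=2, so the next step gives (m, d) = (26, 4) again — its k=1 value — and the period has length 2.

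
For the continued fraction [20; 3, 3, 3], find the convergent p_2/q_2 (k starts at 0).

203/10

Using pₖ = aₖpₖ₋₁ + pₖ₋₂, qₖ = aₖqₖ₋₁ + qₖ₋₂ (with p₋₁=1, p₋₂=0, q₋₁=0, q₋₂=1):
  k=0: a=20, p=20, q=1
  k=1: a=3, p=61, q=3
  k=2: a=3, p=203, q=10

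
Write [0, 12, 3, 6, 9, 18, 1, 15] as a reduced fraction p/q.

Fold from the inside: start with 15/1.
  1 + 1/15 = 16/15
  18 + 15/16 = 303/16
  9 + 16/303 = 2743/303
  6 + 303/2743 = 16761/2743
  3 + 2743/16761 = 53026/16761
  12 + 16761/53026 = 653073/53026
  0 + 53026/653073 = 53026/653073

53026/653073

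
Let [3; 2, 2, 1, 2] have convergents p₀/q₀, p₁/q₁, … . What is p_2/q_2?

17/5

Using pₖ = aₖpₖ₋₁ + pₖ₋₂, qₖ = aₖqₖ₋₁ + qₖ₋₂ (with p₋₁=1, p₋₂=0, q₋₁=0, q₋₂=1):
  k=0: a=3, p=3, q=1
  k=1: a=2, p=7, q=2
  k=2: a=2, p=17, q=5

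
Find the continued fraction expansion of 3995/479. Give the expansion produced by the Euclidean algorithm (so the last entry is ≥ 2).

3995 = 8·479 + 163
479 = 2·163 + 153
163 = 1·153 + 10
153 = 15·10 + 3
10 = 3·3 + 1
3 = 3·1 + 0  (stop)
So 3995/479 = [8; 2, 1, 15, 3, 3].

[8; 2, 1, 15, 3, 3]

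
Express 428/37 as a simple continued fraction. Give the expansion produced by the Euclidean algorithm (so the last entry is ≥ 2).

428 = 11*37 + 21
37 = 1*21 + 16
21 = 1*16 + 5
16 = 3*5 + 1
5 = 5*1 + 0  (stop)
So 428/37 = [11; 1, 1, 3, 5].

[11; 1, 1, 3, 5]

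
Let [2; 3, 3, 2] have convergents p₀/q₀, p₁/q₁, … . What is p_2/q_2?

Using pₖ = aₖpₖ₋₁ + pₖ₋₂, qₖ = aₖqₖ₋₁ + qₖ₋₂ (with p₋₁=1, p₋₂=0, q₋₁=0, q₋₂=1):
  k=0: a=2, p=2, q=1
  k=1: a=3, p=7, q=3
  k=2: a=3, p=23, q=10

23/10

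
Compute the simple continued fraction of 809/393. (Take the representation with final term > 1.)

[2; 17, 11, 2]

809 = 2×393 + 23
393 = 17×23 + 2
23 = 11×2 + 1
2 = 2×1 + 0  (stop)
So 809/393 = [2; 17, 11, 2].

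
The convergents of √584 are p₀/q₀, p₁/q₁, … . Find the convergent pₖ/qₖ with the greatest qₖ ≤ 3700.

√584 = [24; 6, 48, …] (period length 2).
Convergents:
  p_0/q_0 = 24/1
  p_1/q_1 = 145/6
  p_2/q_2 = 6984/289
  p_3/q_3 = 42049/1740
  p_4/q_4 = 2025336/83809
q_3 = 1740 ≤ 3700 < 83809 = q_4, so the answer is 42049/1740.

42049/1740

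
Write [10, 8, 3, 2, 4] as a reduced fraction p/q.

Fold from the inside: start with 4/1.
  2 + 1/4 = 9/4
  3 + 4/9 = 31/9
  8 + 9/31 = 257/31
  10 + 31/257 = 2601/257

2601/257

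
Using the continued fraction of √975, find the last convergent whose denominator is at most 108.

√975 = [31; 4, 2, 4, 62, …] (period length 4).
Convergents:
  p_0/q_0 = 31/1
  p_1/q_1 = 125/4
  p_2/q_2 = 281/9
  p_3/q_3 = 1249/40
  p_4/q_4 = 77719/2489
q_3 = 40 ≤ 108 < 2489 = q_4, so the answer is 1249/40.

1249/40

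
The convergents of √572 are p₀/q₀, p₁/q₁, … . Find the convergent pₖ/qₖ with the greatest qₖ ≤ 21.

287/12

√572 = [23; 1, 10, 1, 46, …] (period length 4).
Convergents:
  p_0/q_0 = 23/1
  p_1/q_1 = 24/1
  p_2/q_2 = 263/11
  p_3/q_3 = 287/12
  p_4/q_4 = 13465/563
q_3 = 12 ≤ 21 < 563 = q_4, so the answer is 287/12.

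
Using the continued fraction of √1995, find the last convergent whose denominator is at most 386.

√1995 = [44; 1, 1, 1, 88, …] (period length 4).
Convergents:
  p_0/q_0 = 44/1
  p_1/q_1 = 45/1
  p_2/q_2 = 89/2
  p_3/q_3 = 134/3
  p_4/q_4 = 11881/266
  p_5/q_5 = 12015/269
  p_6/q_6 = 23896/535
q_5 = 269 ≤ 386 < 535 = q_6, so the answer is 12015/269.

12015/269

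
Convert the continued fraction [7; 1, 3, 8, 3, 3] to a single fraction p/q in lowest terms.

Using pₖ = aₖpₖ₋₁ + pₖ₋₂ and qₖ = aₖqₖ₋₁ + qₖ₋₂:
  k=0: a=7, p=7, q=1
  k=1: a=1, p=8, q=1
  k=2: a=3, p=31, q=4
  k=3: a=8, p=256, q=33
  k=4: a=3, p=799, q=103
  k=5: a=3, p=2653, q=342

2653/342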